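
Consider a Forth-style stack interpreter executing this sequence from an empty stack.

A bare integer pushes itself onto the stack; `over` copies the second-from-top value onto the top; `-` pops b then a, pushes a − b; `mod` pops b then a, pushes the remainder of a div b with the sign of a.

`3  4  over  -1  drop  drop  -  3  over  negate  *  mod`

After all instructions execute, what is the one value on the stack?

3      : [3]
4      : [3, 4]
over   : [3, 4, 3]
-1     : [3, 4, 3, -1]
drop   : [3, 4, 3]
drop   : [3, 4]
-      : [-1]
3      : [-1, 3]
over   : [-1, 3, -1]
negate : [-1, 3, 1]
*      : [-1, 3]
mod    : [-1]

-1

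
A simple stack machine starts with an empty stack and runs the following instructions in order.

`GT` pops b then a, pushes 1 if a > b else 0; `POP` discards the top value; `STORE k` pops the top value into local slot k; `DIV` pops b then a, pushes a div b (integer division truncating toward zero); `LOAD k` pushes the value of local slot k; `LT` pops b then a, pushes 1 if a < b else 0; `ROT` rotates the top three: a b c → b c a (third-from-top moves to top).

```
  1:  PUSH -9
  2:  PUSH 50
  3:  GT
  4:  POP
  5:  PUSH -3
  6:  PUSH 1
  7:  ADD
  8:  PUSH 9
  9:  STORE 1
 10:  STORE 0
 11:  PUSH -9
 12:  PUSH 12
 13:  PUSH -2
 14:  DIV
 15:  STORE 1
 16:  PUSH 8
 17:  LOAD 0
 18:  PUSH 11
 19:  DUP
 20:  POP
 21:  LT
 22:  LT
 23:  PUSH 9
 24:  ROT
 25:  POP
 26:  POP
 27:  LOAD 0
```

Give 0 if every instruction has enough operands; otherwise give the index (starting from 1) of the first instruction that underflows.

PUSH -9 → -9
PUSH 50 → -9 50
GT      → 0
POP     → (empty)
PUSH -3 → -3
PUSH 1  → -3 1
ADD     → -2
PUSH 9  → -2 9
STORE 1 → -2
STORE 0 → (empty)
PUSH -9 → -9
PUSH 12 → -9 12
PUSH -2 → -9 12 -2
DIV     → -9 -6
STORE 1 → -9
PUSH 8  → -9 8
LOAD 0  → -9 8 -2
PUSH 11 → -9 8 -2 11
DUP     → -9 8 -2 11 11
POP     → -9 8 -2 11
LT      → -9 8 1
LT      → -9 0
PUSH 9  → -9 0 9
ROT     → 0 9 -9
POP     → 0 9
POP     → 0
LOAD 0  → 0 -2

0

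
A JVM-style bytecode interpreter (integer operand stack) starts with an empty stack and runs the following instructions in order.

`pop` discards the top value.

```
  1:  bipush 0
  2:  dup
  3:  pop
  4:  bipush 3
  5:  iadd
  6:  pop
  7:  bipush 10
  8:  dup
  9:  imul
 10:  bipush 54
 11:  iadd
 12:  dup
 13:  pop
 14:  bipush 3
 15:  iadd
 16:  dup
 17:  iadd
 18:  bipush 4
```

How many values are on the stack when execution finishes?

bipush 0  → [0]
dup       → [0, 0]
pop       → [0]
bipush 3  → [0, 3]
iadd      → [3]
pop       → []
bipush 10 → [10]
dup       → [10, 10]
imul      → [100]
bipush 54 → [100, 54]
iadd      → [154]
dup       → [154, 154]
pop       → [154]
bipush 3  → [154, 3]
iadd      → [157]
dup       → [157, 157]
iadd      → [314]
bipush 4  → [314, 4]

2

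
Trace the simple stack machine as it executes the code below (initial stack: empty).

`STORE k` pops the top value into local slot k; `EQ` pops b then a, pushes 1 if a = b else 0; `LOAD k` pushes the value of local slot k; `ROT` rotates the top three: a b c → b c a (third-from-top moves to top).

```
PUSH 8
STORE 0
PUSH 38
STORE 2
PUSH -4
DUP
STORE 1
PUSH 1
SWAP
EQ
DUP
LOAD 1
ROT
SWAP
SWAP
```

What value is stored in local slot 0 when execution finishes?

PUSH 8  : [8]
STORE 0 : []
PUSH 38 : [38]
STORE 2 : []
PUSH -4 : [-4]
DUP     : [-4, -4]
STORE 1 : [-4]
PUSH 1  : [-4, 1]
SWAP    : [1, -4]
EQ      : [0]
DUP     : [0, 0]
LOAD 1  : [0, 0, -4]
ROT     : [0, -4, 0]
SWAP    : [0, 0, -4]
SWAP    : [0, -4, 0]

8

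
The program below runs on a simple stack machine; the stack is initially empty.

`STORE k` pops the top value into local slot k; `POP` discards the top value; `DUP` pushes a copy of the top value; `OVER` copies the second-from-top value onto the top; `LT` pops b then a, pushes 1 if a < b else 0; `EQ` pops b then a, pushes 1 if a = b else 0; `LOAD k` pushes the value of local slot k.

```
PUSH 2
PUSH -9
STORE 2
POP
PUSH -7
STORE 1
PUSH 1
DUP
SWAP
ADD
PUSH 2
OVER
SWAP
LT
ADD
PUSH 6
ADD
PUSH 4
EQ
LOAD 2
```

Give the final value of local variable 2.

PUSH 2  -> 2
PUSH -9 -> 2 -9
STORE 2 -> 2
POP     -> (empty)
PUSH -7 -> -7
STORE 1 -> (empty)
PUSH 1  -> 1
DUP     -> 1 1
SWAP    -> 1 1
ADD     -> 2
PUSH 2  -> 2 2
OVER    -> 2 2 2
SWAP    -> 2 2 2
LT      -> 2 0
ADD     -> 2
PUSH 6  -> 2 6
ADD     -> 8
PUSH 4  -> 8 4
EQ      -> 0
LOAD 2  -> 0 -9

-9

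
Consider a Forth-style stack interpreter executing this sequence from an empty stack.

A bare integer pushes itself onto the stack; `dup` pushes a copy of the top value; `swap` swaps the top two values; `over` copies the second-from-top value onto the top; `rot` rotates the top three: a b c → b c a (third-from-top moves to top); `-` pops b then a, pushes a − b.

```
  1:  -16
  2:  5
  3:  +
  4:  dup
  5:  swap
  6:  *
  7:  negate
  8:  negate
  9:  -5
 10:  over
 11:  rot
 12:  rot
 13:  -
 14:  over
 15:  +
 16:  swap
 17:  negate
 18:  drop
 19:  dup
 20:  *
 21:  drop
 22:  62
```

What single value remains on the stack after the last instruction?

62

-16    → [-16]
5      → [-16, 5]
+      → [-11]
dup    → [-11, -11]
swap   → [-11, -11]
*      → [121]
negate → [-121]
negate → [121]
-5     → [121, -5]
over   → [121, -5, 121]
rot    → [-5, 121, 121]
rot    → [121, 121, -5]
-      → [121, 126]
over   → [121, 126, 121]
+      → [121, 247]
swap   → [247, 121]
negate → [247, -121]
drop   → [247]
dup    → [247, 247]
*      → [61009]
drop   → []
62     → [62]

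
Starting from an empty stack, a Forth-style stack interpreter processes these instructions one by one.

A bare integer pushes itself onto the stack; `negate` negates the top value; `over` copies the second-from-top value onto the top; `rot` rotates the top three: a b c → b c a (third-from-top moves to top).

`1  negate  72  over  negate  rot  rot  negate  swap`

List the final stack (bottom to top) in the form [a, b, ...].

[1, -72, -1]

1      → 1
negate → -1
72     → -1 72
over   → -1 72 -1
negate → -1 72 1
rot    → 72 1 -1
rot    → 1 -1 72
negate → 1 -1 -72
swap   → 1 -72 -1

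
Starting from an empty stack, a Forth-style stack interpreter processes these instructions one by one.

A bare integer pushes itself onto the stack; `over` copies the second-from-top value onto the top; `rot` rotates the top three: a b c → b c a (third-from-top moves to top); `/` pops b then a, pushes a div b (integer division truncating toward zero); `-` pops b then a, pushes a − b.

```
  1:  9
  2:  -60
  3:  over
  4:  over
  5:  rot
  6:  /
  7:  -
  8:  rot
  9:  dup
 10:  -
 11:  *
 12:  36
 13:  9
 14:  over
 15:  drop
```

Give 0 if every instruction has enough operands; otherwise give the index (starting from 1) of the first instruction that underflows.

9     9
-60   9 -60
over  9 -60 9
over  9 -60 9 -60
rot   9 9 -60 -60
/     9 9 1
-     9 8
rot  — needs 3 operands, stack has 2 → underflow

8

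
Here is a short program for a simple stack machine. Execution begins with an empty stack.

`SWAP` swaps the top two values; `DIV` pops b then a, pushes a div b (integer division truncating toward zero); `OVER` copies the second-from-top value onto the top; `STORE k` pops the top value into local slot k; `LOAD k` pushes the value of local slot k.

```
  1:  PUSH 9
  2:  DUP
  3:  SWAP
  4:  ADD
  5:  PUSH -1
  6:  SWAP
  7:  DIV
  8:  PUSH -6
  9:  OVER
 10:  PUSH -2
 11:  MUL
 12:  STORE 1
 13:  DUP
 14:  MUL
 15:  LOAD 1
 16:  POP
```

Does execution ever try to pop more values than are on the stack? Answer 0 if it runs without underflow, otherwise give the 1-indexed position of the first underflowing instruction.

PUSH 9  : [9]
DUP     : [9, 9]
SWAP    : [9, 9]
ADD     : [18]
PUSH -1 : [18, -1]
SWAP    : [-1, 18]
DIV     : [0]
PUSH -6 : [0, -6]
OVER    : [0, -6, 0]
PUSH -2 : [0, -6, 0, -2]
MUL     : [0, -6, 0]
STORE 1 : [0, -6]
DUP     : [0, -6, -6]
MUL     : [0, 36]
LOAD 1  : [0, 36, 0]
POP     : [0, 36]

0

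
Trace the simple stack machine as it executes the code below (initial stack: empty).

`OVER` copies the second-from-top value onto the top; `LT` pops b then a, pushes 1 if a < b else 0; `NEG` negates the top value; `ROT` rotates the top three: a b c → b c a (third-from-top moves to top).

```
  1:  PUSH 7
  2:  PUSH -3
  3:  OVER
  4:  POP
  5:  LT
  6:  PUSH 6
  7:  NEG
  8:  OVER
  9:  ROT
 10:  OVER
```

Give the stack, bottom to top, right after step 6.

PUSH 7  -> 7
PUSH -3 -> 7 -3
OVER    -> 7 -3 7
POP     -> 7 -3
LT      -> 0
PUSH 6  -> 0 6

[0, 6]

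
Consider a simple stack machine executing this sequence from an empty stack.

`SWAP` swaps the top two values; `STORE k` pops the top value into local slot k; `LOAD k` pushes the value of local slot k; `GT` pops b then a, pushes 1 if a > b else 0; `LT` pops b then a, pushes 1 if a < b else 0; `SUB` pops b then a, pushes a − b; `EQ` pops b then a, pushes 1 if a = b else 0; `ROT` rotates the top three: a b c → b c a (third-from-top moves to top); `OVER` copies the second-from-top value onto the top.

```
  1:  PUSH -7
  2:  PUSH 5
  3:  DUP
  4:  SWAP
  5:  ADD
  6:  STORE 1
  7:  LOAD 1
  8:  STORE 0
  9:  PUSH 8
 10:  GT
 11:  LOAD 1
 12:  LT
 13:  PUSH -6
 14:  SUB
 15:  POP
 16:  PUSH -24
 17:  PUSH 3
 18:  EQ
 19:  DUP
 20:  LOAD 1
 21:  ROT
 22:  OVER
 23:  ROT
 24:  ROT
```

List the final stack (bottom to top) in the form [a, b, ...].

[0, 10, 10, 0]

PUSH -7  → -7
PUSH 5   → -7 5
DUP      → -7 5 5
SWAP     → -7 5 5
ADD      → -7 10
STORE 1  → -7
LOAD 1   → -7 10
STORE 0  → -7
PUSH 8   → -7 8
GT       → 0
LOAD 1   → 0 10
LT       → 1
PUSH -6  → 1 -6
SUB      → 7
POP      → (empty)
PUSH -24 → -24
PUSH 3   → -24 3
EQ       → 0
DUP      → 0 0
LOAD 1   → 0 0 10
ROT      → 0 10 0
OVER     → 0 10 0 10
ROT      → 0 0 10 10
ROT      → 0 10 10 0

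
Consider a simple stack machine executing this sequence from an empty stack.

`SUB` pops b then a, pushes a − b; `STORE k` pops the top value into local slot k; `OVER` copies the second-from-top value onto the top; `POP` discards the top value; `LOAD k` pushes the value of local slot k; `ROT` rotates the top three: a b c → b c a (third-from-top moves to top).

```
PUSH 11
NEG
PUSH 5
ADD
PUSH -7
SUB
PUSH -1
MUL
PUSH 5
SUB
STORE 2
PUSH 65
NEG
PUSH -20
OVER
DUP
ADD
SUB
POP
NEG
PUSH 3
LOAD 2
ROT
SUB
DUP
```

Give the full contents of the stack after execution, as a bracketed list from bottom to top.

[3, -71, -71]

PUSH 11  -> 11
NEG      -> -11
PUSH 5   -> -11 5
ADD      -> -6
PUSH -7  -> -6 -7
SUB      -> 1
PUSH -1  -> 1 -1
MUL      -> -1
PUSH 5   -> -1 5
SUB      -> -6
STORE 2  -> (empty)
PUSH 65  -> 65
NEG      -> -65
PUSH -20 -> -65 -20
OVER     -> -65 -20 -65
DUP      -> -65 -20 -65 -65
ADD      -> -65 -20 -130
SUB      -> -65 110
POP      -> -65
NEG      -> 65
PUSH 3   -> 65 3
LOAD 2   -> 65 3 -6
ROT      -> 3 -6 65
SUB      -> 3 -71
DUP      -> 3 -71 -71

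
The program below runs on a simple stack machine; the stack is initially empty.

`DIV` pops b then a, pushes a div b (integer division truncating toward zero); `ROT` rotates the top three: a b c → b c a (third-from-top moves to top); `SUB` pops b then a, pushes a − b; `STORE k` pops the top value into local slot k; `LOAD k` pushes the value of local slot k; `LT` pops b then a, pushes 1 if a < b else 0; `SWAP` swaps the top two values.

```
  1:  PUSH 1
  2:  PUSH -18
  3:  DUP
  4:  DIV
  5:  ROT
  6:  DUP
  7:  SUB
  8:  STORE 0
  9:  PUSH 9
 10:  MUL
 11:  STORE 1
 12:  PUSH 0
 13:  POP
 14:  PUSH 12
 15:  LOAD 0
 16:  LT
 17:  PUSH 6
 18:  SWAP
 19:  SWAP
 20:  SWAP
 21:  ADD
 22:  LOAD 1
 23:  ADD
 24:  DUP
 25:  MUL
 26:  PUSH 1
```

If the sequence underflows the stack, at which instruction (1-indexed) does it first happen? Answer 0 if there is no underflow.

PUSH 1   -> [1]
PUSH -18 -> [1, -18]
DUP      -> [1, -18, -18]
DIV      -> [1, 1]
ROT  — needs 3 operands, stack has 2 → underflow

5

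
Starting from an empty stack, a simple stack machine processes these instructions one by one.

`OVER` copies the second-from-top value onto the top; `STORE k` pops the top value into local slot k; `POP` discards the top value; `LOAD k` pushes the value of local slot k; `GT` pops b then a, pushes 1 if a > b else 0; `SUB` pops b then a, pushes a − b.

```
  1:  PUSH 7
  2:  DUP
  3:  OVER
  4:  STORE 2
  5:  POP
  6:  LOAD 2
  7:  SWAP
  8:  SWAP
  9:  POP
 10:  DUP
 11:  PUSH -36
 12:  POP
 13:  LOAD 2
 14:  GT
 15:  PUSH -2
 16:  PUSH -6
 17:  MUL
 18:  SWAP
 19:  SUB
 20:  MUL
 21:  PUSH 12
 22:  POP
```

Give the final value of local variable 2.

PUSH 7   → [7]
DUP      → [7, 7]
OVER     → [7, 7, 7]
STORE 2  → [7, 7]
POP      → [7]
LOAD 2   → [7, 7]
SWAP     → [7, 7]
SWAP     → [7, 7]
POP      → [7]
DUP      → [7, 7]
PUSH -36 → [7, 7, -36]
POP      → [7, 7]
LOAD 2   → [7, 7, 7]
GT       → [7, 0]
PUSH -2  → [7, 0, -2]
PUSH -6  → [7, 0, -2, -6]
MUL      → [7, 0, 12]
SWAP     → [7, 12, 0]
SUB      → [7, 12]
MUL      → [84]
PUSH 12  → [84, 12]
POP      → [84]

7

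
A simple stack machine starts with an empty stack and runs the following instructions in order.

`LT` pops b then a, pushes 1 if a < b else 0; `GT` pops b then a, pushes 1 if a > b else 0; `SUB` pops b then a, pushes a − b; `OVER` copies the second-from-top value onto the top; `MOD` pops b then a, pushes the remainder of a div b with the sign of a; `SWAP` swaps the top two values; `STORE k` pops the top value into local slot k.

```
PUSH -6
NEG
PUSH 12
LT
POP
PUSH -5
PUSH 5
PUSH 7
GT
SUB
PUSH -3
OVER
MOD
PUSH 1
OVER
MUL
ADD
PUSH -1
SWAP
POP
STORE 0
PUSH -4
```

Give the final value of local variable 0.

PUSH -6 -> [-6]
NEG     -> [6]
PUSH 12 -> [6, 12]
LT      -> [1]
POP     -> []
PUSH -5 -> [-5]
PUSH 5  -> [-5, 5]
PUSH 7  -> [-5, 5, 7]
GT      -> [-5, 0]
SUB     -> [-5]
PUSH -3 -> [-5, -3]
OVER    -> [-5, -3, -5]
MOD     -> [-5, -3]
PUSH 1  -> [-5, -3, 1]
OVER    -> [-5, -3, 1, -3]
MUL     -> [-5, -3, -3]
ADD     -> [-5, -6]
PUSH -1 -> [-5, -6, -1]
SWAP    -> [-5, -1, -6]
POP     -> [-5, -1]
STORE 0 -> [-5]
PUSH -4 -> [-5, -4]

-1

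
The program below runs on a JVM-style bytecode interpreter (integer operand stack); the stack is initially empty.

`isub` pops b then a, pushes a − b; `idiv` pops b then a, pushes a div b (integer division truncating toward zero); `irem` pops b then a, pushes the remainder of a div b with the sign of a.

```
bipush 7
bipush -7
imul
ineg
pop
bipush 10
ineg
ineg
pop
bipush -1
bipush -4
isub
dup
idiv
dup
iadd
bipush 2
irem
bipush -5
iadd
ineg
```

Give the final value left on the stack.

bipush 7  : 7
bipush -7 : 7 -7
imul      : -49
ineg      : 49
pop       : (empty)
bipush 10 : 10
ineg      : -10
ineg      : 10
pop       : (empty)
bipush -1 : -1
bipush -4 : -1 -4
isub      : 3
dup       : 3 3
idiv      : 1
dup       : 1 1
iadd      : 2
bipush 2  : 2 2
irem      : 0
bipush -5 : 0 -5
iadd      : -5
ineg      : 5

5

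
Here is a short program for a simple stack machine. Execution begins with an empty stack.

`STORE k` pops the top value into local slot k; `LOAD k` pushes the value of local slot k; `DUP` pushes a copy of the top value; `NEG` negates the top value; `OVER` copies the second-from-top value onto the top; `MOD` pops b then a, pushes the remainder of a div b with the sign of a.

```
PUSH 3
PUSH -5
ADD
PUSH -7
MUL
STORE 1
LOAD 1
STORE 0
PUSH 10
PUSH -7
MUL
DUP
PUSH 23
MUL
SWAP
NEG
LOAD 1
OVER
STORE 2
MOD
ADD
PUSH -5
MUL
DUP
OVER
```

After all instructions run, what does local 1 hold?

PUSH 3  -> 3
PUSH -5 -> 3 -5
ADD     -> -2
PUSH -7 -> -2 -7
MUL     -> 14
STORE 1 -> (empty)
LOAD 1  -> 14
STORE 0 -> (empty)
PUSH 10 -> 10
PUSH -7 -> 10 -7
MUL     -> -70
DUP     -> -70 -70
PUSH 23 -> -70 -70 23
MUL     -> -70 -1610
SWAP    -> -1610 -70
NEG     -> -1610 70
LOAD 1  -> -1610 70 14
OVER    -> -1610 70 14 70
STORE 2 -> -1610 70 14
MOD     -> -1610 0
ADD     -> -1610
PUSH -5 -> -1610 -5
MUL     -> 8050
DUP     -> 8050 8050
OVER    -> 8050 8050 8050

14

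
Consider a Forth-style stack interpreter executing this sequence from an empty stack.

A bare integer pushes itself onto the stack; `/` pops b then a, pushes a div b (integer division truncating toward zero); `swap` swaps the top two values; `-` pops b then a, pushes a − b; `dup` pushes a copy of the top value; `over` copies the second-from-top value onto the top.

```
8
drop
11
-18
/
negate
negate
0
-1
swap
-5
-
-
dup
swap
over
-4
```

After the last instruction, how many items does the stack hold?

5

8      : [8]
drop   : []
11     : [11]
-18    : [11, -18]
/      : [0]
negate : [0]
negate : [0]
0      : [0, 0]
-1     : [0, 0, -1]
swap   : [0, -1, 0]
-5     : [0, -1, 0, -5]
-      : [0, -1, 5]
-      : [0, -6]
dup    : [0, -6, -6]
swap   : [0, -6, -6]
over   : [0, -6, -6, -6]
-4     : [0, -6, -6, -6, -4]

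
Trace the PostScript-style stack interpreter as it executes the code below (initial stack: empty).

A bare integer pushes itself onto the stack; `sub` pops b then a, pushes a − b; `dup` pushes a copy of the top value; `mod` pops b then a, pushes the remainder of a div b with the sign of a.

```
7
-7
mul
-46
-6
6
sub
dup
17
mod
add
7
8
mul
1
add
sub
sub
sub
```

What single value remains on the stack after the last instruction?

-84

7   : 7
-7  : 7 -7
mul : -49
-46 : -49 -46
-6  : -49 -46 -6
6   : -49 -46 -6 6
sub : -49 -46 -12
dup : -49 -46 -12 -12
17  : -49 -46 -12 -12 17
mod : -49 -46 -12 -12
add : -49 -46 -24
7   : -49 -46 -24 7
8   : -49 -46 -24 7 8
mul : -49 -46 -24 56
1   : -49 -46 -24 56 1
add : -49 -46 -24 57
sub : -49 -46 -81
sub : -49 35
sub : -84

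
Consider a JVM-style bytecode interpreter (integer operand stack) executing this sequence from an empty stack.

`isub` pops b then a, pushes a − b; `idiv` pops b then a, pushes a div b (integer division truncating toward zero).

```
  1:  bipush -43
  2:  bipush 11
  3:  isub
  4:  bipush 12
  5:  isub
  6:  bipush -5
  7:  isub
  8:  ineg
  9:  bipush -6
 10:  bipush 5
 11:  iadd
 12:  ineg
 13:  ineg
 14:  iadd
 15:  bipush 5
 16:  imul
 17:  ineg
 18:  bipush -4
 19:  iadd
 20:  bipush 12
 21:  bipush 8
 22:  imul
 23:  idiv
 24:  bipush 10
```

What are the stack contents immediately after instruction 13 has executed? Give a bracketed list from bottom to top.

[61, -1]

bipush -43 : -43
bipush 11  : -43 11
isub       : -54
bipush 12  : -54 12
isub       : -66
bipush -5  : -66 -5
isub       : -61
ineg       : 61
bipush -6  : 61 -6
bipush 5   : 61 -6 5
iadd       : 61 -1
ineg       : 61 1
ineg       : 61 -1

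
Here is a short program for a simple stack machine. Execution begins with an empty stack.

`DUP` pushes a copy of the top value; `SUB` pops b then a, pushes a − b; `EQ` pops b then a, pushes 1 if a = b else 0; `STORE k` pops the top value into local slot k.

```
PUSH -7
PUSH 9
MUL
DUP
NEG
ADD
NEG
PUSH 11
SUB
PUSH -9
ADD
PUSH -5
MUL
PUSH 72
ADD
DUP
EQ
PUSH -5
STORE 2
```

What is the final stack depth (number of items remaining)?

1

PUSH -7 → -7
PUSH 9  → -7 9
MUL     → -63
DUP     → -63 -63
NEG     → -63 63
ADD     → 0
NEG     → 0
PUSH 11 → 0 11
SUB     → -11
PUSH -9 → -11 -9
ADD     → -20
PUSH -5 → -20 -5
MUL     → 100
PUSH 72 → 100 72
ADD     → 172
DUP     → 172 172
EQ      → 1
PUSH -5 → 1 -5
STORE 2 → 1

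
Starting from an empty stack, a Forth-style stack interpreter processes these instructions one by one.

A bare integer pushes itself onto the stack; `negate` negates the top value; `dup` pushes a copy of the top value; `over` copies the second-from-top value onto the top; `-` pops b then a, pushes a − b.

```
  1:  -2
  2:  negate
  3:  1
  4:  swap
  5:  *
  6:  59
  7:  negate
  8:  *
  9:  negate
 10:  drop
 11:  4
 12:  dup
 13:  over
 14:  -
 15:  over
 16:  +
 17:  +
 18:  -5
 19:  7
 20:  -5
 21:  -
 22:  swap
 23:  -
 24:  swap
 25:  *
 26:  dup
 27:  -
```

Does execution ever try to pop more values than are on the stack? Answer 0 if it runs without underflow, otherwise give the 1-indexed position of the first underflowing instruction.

0

-2      -2
negate  2
1       2 1
swap    1 2
*       2
59      2 59
negate  2 -59
*       -118
negate  118
drop    (empty)
4       4
dup     4 4
over    4 4 4
-       4 0
over    4 0 4
+       4 4
+       8
-5      8 -5
7       8 -5 7
-5      8 -5 7 -5
-       8 -5 12
swap    8 12 -5
-       8 17
swap    17 8
*       136
dup     136 136
-       0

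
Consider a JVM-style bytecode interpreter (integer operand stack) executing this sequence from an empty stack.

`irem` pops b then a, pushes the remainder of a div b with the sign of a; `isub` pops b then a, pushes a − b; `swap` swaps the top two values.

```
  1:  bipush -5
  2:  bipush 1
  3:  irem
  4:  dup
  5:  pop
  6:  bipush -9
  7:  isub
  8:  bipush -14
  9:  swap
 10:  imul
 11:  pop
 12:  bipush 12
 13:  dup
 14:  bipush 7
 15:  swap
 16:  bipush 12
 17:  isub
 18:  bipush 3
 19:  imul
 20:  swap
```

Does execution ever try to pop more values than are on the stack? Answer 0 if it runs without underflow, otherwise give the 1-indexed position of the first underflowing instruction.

bipush -5   [-5]
bipush 1    [-5, 1]
irem        [0]
dup         [0, 0]
pop         [0]
bipush -9   [0, -9]
isub        [9]
bipush -14  [9, -14]
swap        [-14, 9]
imul        [-126]
pop         []
bipush 12   [12]
dup         [12, 12]
bipush 7    [12, 12, 7]
swap        [12, 7, 12]
bipush 12   [12, 7, 12, 12]
isub        [12, 7, 0]
bipush 3    [12, 7, 0, 3]
imul        [12, 7, 0]
swap        [12, 0, 7]

0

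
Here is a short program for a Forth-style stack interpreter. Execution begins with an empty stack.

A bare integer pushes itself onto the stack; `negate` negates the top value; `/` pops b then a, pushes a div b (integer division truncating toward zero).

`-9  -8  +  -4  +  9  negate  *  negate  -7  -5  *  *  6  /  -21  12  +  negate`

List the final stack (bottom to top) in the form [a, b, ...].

[-1102, 9]

-9     -> [-9]
-8     -> [-9, -8]
+      -> [-17]
-4     -> [-17, -4]
+      -> [-21]
9      -> [-21, 9]
negate -> [-21, -9]
*      -> [189]
negate -> [-189]
-7     -> [-189, -7]
-5     -> [-189, -7, -5]
*      -> [-189, 35]
*      -> [-6615]
6      -> [-6615, 6]
/      -> [-1102]
-21    -> [-1102, -21]
12     -> [-1102, -21, 12]
+      -> [-1102, -9]
negate -> [-1102, 9]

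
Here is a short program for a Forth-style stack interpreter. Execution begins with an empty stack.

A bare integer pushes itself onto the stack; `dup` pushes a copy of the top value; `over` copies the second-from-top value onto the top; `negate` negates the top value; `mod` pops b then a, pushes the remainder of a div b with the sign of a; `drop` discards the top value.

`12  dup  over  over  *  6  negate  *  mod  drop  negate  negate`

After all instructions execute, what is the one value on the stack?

12

12      12
dup     12 12
over    12 12 12
over    12 12 12 12
*       12 12 144
6       12 12 144 6
negate  12 12 144 -6
*       12 12 -864
mod     12 12
drop    12
negate  -12
negate  12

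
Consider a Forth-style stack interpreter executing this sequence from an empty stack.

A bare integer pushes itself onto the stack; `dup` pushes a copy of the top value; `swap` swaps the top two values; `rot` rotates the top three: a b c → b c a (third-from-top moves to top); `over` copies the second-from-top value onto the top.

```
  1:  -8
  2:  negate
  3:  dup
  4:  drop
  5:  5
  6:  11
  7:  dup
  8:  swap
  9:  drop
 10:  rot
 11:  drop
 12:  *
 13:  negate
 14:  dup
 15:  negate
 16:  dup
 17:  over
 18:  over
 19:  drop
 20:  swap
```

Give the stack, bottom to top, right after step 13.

[-55]

-8     → -8
negate → 8
dup    → 8 8
drop   → 8
5      → 8 5
11     → 8 5 11
dup    → 8 5 11 11
swap   → 8 5 11 11
drop   → 8 5 11
rot    → 5 11 8
drop   → 5 11
*      → 55
negate → -55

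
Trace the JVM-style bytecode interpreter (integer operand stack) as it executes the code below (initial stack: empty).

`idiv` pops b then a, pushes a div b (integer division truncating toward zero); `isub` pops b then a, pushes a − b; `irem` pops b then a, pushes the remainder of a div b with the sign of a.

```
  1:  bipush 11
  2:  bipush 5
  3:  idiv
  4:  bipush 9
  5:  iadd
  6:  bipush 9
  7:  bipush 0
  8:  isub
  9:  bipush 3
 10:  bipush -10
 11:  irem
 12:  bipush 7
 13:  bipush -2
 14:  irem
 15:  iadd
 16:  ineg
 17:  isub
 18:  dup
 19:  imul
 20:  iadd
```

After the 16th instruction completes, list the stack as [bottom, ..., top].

[11, 9, -4]

bipush 11  → [11]
bipush 5   → [11, 5]
idiv       → [2]
bipush 9   → [2, 9]
iadd       → [11]
bipush 9   → [11, 9]
bipush 0   → [11, 9, 0]
isub       → [11, 9]
bipush 3   → [11, 9, 3]
bipush -10 → [11, 9, 3, -10]
irem       → [11, 9, 3]
bipush 7   → [11, 9, 3, 7]
bipush -2  → [11, 9, 3, 7, -2]
irem       → [11, 9, 3, 1]
iadd       → [11, 9, 4]
ineg       → [11, 9, -4]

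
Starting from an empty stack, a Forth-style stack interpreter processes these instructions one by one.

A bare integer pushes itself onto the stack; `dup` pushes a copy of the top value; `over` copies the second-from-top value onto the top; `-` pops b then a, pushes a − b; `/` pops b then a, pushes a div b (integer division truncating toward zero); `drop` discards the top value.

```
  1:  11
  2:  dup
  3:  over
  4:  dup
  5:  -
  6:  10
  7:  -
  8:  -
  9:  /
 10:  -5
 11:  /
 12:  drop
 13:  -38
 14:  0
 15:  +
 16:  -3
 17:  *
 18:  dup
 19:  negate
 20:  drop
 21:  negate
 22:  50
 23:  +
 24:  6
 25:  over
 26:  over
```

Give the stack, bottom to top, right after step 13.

11   → 11
dup  → 11 11
over → 11 11 11
dup  → 11 11 11 11
-    → 11 11 0
10   → 11 11 0 10
-    → 11 11 -10
-    → 11 21
/    → 0
-5   → 0 -5
/    → 0
drop → (empty)
-38  → -38

[-38]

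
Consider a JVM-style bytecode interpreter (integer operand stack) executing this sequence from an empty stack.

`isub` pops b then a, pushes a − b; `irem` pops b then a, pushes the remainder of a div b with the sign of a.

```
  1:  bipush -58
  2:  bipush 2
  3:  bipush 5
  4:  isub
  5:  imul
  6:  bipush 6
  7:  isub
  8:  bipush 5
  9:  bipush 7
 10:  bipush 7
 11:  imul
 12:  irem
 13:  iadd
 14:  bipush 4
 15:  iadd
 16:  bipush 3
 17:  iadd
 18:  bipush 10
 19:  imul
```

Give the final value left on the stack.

1800

bipush -58  -58
bipush 2    -58 2
bipush 5    -58 2 5
isub        -58 -3
imul        174
bipush 6    174 6
isub        168
bipush 5    168 5
bipush 7    168 5 7
bipush 7    168 5 7 7
imul        168 5 49
irem        168 5
iadd        173
bipush 4    173 4
iadd        177
bipush 3    177 3
iadd        180
bipush 10   180 10
imul        1800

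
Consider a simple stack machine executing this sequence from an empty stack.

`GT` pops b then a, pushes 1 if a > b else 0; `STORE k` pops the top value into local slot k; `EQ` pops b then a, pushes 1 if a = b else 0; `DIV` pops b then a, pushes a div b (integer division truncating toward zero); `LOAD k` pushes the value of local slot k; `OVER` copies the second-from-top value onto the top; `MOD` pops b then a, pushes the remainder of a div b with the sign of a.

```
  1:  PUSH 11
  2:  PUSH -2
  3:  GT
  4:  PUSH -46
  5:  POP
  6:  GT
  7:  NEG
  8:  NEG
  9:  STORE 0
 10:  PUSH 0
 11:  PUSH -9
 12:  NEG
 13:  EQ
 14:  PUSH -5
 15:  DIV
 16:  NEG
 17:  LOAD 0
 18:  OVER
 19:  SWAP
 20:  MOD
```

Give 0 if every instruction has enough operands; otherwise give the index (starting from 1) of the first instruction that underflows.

PUSH 11  : 11
PUSH -2  : 11 -2
GT       : 1
PUSH -46 : 1 -46
POP      : 1
GT  — needs 2 operands, stack has 1 → underflow

6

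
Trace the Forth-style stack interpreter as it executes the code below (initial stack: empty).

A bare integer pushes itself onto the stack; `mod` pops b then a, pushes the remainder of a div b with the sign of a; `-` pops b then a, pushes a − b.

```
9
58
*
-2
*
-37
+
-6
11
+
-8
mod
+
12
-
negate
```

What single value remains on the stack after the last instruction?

1088

9      -> [9]
58     -> [9, 58]
*      -> [522]
-2     -> [522, -2]
*      -> [-1044]
-37    -> [-1044, -37]
+      -> [-1081]
-6     -> [-1081, -6]
11     -> [-1081, -6, 11]
+      -> [-1081, 5]
-8     -> [-1081, 5, -8]
mod    -> [-1081, 5]
+      -> [-1076]
12     -> [-1076, 12]
-      -> [-1088]
negate -> [1088]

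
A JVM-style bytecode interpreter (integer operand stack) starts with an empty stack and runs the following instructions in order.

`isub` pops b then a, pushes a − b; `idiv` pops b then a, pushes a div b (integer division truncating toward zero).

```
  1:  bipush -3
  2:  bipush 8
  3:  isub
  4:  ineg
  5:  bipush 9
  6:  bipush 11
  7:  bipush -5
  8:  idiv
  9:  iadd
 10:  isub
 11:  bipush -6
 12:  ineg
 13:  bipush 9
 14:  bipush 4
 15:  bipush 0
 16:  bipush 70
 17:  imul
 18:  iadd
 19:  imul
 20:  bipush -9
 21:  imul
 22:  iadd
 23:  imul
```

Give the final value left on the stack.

-1272

bipush -3 -> [-3]
bipush 8  -> [-3, 8]
isub      -> [-11]
ineg      -> [11]
bipush 9  -> [11, 9]
bipush 11 -> [11, 9, 11]
bipush -5 -> [11, 9, 11, -5]
idiv      -> [11, 9, -2]
iadd      -> [11, 7]
isub      -> [4]
bipush -6 -> [4, -6]
ineg      -> [4, 6]
bipush 9  -> [4, 6, 9]
bipush 4  -> [4, 6, 9, 4]
bipush 0  -> [4, 6, 9, 4, 0]
bipush 70 -> [4, 6, 9, 4, 0, 70]
imul      -> [4, 6, 9, 4, 0]
iadd      -> [4, 6, 9, 4]
imul      -> [4, 6, 36]
bipush -9 -> [4, 6, 36, -9]
imul      -> [4, 6, -324]
iadd      -> [4, -318]
imul      -> [-1272]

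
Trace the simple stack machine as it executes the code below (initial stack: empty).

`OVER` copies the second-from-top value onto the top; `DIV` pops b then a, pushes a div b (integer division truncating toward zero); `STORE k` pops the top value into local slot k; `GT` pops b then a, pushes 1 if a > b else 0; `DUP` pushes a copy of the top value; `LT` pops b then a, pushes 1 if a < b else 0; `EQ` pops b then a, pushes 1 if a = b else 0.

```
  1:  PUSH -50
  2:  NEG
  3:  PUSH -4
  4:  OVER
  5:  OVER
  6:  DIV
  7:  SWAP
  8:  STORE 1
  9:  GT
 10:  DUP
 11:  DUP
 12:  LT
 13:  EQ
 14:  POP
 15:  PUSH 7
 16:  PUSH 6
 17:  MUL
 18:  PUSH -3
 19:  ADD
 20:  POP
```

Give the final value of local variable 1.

PUSH -50 → [-50]
NEG      → [50]
PUSH -4  → [50, -4]
OVER     → [50, -4, 50]
OVER     → [50, -4, 50, -4]
DIV      → [50, -4, -12]
SWAP     → [50, -12, -4]
STORE 1  → [50, -12]
GT       → [1]
DUP      → [1, 1]
DUP      → [1, 1, 1]
LT       → [1, 0]
EQ       → [0]
POP      → []
PUSH 7   → [7]
PUSH 6   → [7, 6]
MUL      → [42]
PUSH -3  → [42, -3]
ADD      → [39]
POP      → []

-4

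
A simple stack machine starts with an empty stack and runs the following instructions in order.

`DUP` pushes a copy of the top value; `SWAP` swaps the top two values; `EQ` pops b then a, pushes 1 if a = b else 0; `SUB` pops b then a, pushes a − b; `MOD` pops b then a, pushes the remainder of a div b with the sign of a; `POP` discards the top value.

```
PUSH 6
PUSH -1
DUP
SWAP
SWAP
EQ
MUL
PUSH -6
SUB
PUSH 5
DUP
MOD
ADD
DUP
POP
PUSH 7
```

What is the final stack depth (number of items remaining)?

2

PUSH 6  -> 6
PUSH -1 -> 6 -1
DUP     -> 6 -1 -1
SWAP    -> 6 -1 -1
SWAP    -> 6 -1 -1
EQ      -> 6 1
MUL     -> 6
PUSH -6 -> 6 -6
SUB     -> 12
PUSH 5  -> 12 5
DUP     -> 12 5 5
MOD     -> 12 0
ADD     -> 12
DUP     -> 12 12
POP     -> 12
PUSH 7  -> 12 7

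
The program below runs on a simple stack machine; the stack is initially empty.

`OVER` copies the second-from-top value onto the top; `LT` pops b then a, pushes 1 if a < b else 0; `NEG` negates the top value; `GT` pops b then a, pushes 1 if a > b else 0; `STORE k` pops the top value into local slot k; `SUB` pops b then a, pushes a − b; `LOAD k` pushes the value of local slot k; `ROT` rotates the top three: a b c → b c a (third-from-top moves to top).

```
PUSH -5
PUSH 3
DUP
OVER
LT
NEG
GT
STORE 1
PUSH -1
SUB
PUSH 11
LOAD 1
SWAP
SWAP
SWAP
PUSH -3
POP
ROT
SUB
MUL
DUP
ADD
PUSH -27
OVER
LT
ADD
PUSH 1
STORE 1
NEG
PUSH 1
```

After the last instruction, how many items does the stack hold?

PUSH -5  → -5
PUSH 3   → -5 3
DUP      → -5 3 3
OVER     → -5 3 3 3
LT       → -5 3 0
NEG      → -5 3 0
GT       → -5 1
STORE 1  → -5
PUSH -1  → -5 -1
SUB      → -4
PUSH 11  → -4 11
LOAD 1   → -4 11 1
SWAP     → -4 1 11
SWAP     → -4 11 1
SWAP     → -4 1 11
PUSH -3  → -4 1 11 -3
POP      → -4 1 11
ROT      → 1 11 -4
SUB      → 1 15
MUL      → 15
DUP      → 15 15
ADD      → 30
PUSH -27 → 30 -27
OVER     → 30 -27 30
LT       → 30 1
ADD      → 31
PUSH 1   → 31 1
STORE 1  → 31
NEG      → -31
PUSH 1   → -31 1

2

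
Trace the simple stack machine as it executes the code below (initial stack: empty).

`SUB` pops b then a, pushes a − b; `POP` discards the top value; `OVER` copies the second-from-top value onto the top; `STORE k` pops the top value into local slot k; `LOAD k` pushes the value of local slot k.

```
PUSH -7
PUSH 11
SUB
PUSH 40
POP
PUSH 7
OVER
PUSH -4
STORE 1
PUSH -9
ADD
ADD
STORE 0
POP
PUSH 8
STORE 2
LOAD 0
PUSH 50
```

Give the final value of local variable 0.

-20

PUSH -7  [-7]
PUSH 11  [-7, 11]
SUB      [-18]
PUSH 40  [-18, 40]
POP      [-18]
PUSH 7   [-18, 7]
OVER     [-18, 7, -18]
PUSH -4  [-18, 7, -18, -4]
STORE 1  [-18, 7, -18]
PUSH -9  [-18, 7, -18, -9]
ADD      [-18, 7, -27]
ADD      [-18, -20]
STORE 0  [-18]
POP      []
PUSH 8   [8]
STORE 2  []
LOAD 0   [-20]
PUSH 50  [-20, 50]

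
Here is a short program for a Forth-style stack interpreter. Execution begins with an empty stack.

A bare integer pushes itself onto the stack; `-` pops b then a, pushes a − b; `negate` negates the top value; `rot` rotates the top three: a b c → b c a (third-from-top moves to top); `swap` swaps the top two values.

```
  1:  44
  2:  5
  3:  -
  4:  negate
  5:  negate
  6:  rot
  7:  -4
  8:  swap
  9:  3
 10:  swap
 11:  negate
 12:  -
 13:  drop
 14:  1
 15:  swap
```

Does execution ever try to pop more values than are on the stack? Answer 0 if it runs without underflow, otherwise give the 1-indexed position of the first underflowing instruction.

44     -> 44
5      -> 44 5
-      -> 39
negate -> -39
negate -> 39
rot  — needs 3 operands, stack has 1 → underflow

6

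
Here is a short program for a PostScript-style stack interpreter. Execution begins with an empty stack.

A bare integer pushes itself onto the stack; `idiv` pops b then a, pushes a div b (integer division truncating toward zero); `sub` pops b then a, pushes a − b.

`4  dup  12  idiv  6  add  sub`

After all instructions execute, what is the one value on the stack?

4    → [4]
dup  → [4, 4]
12   → [4, 4, 12]
idiv → [4, 0]
6    → [4, 0, 6]
add  → [4, 6]
sub  → [-2]

-2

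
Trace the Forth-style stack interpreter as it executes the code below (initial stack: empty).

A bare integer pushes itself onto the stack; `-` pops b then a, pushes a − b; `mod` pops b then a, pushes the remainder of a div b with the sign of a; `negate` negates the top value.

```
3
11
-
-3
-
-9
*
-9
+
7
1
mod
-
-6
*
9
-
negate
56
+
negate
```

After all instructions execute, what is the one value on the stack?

3       3
11      3 11
-       -8
-3      -8 -3
-       -5
-9      -5 -9
*       45
-9      45 -9
+       36
7       36 7
1       36 7 1
mod     36 0
-       36
-6      36 -6
*       -216
9       -216 9
-       -225
negate  225
56      225 56
+       281
negate  -281

-281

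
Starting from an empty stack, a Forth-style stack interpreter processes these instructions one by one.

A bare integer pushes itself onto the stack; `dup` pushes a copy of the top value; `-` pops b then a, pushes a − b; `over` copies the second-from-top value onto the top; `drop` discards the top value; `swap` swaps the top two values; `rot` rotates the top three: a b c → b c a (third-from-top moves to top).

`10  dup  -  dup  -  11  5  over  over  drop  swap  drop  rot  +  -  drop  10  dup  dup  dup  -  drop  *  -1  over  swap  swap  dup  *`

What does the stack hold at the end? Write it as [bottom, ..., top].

[100, -1, 10000]

10   -> [10]
dup  -> [10, 10]
-    -> [0]
dup  -> [0, 0]
-    -> [0]
11   -> [0, 11]
5    -> [0, 11, 5]
over -> [0, 11, 5, 11]
over -> [0, 11, 5, 11, 5]
drop -> [0, 11, 5, 11]
swap -> [0, 11, 11, 5]
drop -> [0, 11, 11]
rot  -> [11, 11, 0]
+    -> [11, 11]
-    -> [0]
drop -> []
10   -> [10]
dup  -> [10, 10]
dup  -> [10, 10, 10]
dup  -> [10, 10, 10, 10]
-    -> [10, 10, 0]
drop -> [10, 10]
*    -> [100]
-1   -> [100, -1]
over -> [100, -1, 100]
swap -> [100, 100, -1]
swap -> [100, -1, 100]
dup  -> [100, -1, 100, 100]
*    -> [100, -1, 10000]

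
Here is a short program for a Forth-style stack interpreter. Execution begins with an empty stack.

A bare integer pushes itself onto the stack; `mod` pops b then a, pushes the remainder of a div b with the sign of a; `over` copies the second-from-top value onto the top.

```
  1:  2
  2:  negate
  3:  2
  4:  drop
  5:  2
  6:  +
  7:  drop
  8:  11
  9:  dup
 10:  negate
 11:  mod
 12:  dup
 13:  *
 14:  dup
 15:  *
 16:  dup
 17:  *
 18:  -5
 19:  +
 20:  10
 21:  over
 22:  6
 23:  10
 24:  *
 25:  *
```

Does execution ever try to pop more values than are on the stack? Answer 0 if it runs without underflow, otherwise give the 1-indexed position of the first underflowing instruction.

2       2
negate  -2
2       -2 2
drop    -2
2       -2 2
+       0
drop    (empty)
11      11
dup     11 11
negate  11 -11
mod     0
dup     0 0
*       0
dup     0 0
*       0
dup     0 0
*       0
-5      0 -5
+       -5
10      -5 10
over    -5 10 -5
6       -5 10 -5 6
10      -5 10 -5 6 10
*       -5 10 -5 60
*       -5 10 -300

0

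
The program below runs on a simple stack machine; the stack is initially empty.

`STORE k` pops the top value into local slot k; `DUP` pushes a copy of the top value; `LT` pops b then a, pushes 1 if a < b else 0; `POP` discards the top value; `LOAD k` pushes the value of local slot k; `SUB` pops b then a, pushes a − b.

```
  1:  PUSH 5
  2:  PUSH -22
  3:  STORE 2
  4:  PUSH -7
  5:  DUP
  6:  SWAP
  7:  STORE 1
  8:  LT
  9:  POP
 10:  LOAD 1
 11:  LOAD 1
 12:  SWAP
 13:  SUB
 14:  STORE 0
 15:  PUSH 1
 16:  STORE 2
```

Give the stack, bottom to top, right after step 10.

[-7]

PUSH 5    [5]
PUSH -22  [5, -22]
STORE 2   [5]
PUSH -7   [5, -7]
DUP       [5, -7, -7]
SWAP      [5, -7, -7]
STORE 1   [5, -7]
LT        [0]
POP       []
LOAD 1    [-7]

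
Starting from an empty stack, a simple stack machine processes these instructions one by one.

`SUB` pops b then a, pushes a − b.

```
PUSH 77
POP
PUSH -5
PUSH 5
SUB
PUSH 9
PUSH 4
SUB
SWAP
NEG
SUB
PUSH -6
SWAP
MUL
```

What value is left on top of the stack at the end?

30

PUSH 77 → [77]
POP     → []
PUSH -5 → [-5]
PUSH 5  → [-5, 5]
SUB     → [-10]
PUSH 9  → [-10, 9]
PUSH 4  → [-10, 9, 4]
SUB     → [-10, 5]
SWAP    → [5, -10]
NEG     → [5, 10]
SUB     → [-5]
PUSH -6 → [-5, -6]
SWAP    → [-6, -5]
MUL     → [30]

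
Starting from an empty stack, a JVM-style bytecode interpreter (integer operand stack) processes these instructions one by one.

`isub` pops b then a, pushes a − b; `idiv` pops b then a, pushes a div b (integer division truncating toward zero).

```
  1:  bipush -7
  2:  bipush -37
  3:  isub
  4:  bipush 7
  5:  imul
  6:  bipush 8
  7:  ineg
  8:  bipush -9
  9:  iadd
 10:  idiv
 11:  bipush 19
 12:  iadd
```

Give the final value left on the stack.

7

bipush -7   [-7]
bipush -37  [-7, -37]
isub        [30]
bipush 7    [30, 7]
imul        [210]
bipush 8    [210, 8]
ineg        [210, -8]
bipush -9   [210, -8, -9]
iadd        [210, -17]
idiv        [-12]
bipush 19   [-12, 19]
iadd        [7]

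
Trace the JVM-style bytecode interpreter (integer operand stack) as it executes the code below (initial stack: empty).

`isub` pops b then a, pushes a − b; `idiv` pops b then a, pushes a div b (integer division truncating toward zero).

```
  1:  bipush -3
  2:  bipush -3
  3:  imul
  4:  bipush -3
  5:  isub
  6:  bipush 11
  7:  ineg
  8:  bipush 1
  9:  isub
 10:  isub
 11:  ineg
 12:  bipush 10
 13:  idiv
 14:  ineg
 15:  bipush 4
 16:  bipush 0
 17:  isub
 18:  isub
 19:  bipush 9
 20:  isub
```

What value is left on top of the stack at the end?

-11

bipush -3 → -3
bipush -3 → -3 -3
imul      → 9
bipush -3 → 9 -3
isub      → 12
bipush 11 → 12 11
ineg      → 12 -11
bipush 1  → 12 -11 1
isub      → 12 -12
isub      → 24
ineg      → -24
bipush 10 → -24 10
idiv      → -2
ineg      → 2
bipush 4  → 2 4
bipush 0  → 2 4 0
isub      → 2 4
isub      → -2
bipush 9  → -2 9
isub      → -11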